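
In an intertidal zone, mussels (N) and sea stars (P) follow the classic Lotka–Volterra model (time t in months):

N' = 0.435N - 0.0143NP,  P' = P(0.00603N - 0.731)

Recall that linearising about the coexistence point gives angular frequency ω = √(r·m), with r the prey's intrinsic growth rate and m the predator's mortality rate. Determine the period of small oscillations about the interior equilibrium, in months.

T ≈ 11.1 months

Here r = 0.435 and m = 0.731, so r·m = 0.318.
ω = √0.318 = 0.564 per month, hence T = 2π/ω ≈ 11.1 months.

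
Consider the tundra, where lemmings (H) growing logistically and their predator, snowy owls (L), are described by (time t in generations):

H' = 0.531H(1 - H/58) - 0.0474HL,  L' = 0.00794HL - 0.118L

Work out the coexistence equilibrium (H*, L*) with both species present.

From dL/dt = 0 with L > 0: 0.00794H* = 0.118, so H* = 14.9.
Substitute into dH/dt = 0: 0.531(1 - 14.9/58) = 0.0474L*.
The bracket is 0.744, giving L* = 0.395/0.0474 = 8.33.

H* ≈ 14.9, L* ≈ 8.33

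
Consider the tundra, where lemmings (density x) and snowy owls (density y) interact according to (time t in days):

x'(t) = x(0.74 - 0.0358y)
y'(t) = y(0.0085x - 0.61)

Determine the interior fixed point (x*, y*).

x* ≈ 71.8, y* ≈ 20.7

Set dy/dt = 0 with y > 0: 0.0085x - 0.61 = 0, so x* = 0.61/0.0085 = 71.8.
Set dx/dt = 0 with x > 0: 0.74 - 0.0358y = 0, so y* = 0.74/0.0358 = 20.7.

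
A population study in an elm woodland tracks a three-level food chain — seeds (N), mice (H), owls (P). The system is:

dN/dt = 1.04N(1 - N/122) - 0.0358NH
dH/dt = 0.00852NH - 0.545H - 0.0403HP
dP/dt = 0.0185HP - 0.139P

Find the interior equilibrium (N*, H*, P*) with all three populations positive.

N* ≈ 90.4, H* ≈ 7.51, P* ≈ 5.6

From dP/dt = 0: 0.0185H* = 0.139, so H* = 7.51.
From dN/dt = 0: 1.04(1 - N*/122) = 0.0358·7.51, giving N* = 122·(1 - 0.259) = 90.4.
From dH/dt = 0: 0.00852·90.4 - 0.545 = 0.0403P*, so P* = 0.226/0.0403 = 5.6.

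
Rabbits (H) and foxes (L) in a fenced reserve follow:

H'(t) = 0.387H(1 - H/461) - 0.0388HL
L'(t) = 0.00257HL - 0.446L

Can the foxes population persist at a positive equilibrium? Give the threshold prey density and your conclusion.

The predator equation gives dL/dt > 0 only when H > 0.446/0.00257 = 174.
Without the predator, H → K = 461. Since 461 > 174, the predator can invade and persist.

Threshold H = 174; K > 174, so yes, the predator persists.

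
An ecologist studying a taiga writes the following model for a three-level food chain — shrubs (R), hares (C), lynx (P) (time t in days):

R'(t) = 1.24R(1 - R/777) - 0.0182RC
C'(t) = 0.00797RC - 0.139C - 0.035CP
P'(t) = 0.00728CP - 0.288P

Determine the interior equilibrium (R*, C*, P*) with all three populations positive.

From dP/dt = 0: 0.00728C* = 0.288, so C* = 39.6.
From dR/dt = 0: 1.24(1 - R*/777) = 0.0182·39.6, giving R* = 777·(1 - 0.581) = 326.
From dC/dt = 0: 0.00797·326 - 0.139 = 0.035P*, so P* = 2.46/0.035 = 70.2.

R* ≈ 326, C* ≈ 39.6, P* ≈ 70.2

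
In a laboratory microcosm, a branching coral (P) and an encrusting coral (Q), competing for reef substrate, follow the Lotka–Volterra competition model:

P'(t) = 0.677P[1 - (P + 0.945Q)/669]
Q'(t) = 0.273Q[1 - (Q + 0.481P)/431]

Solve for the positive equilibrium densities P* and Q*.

Setting both brackets to zero gives the nullclines P + 0.945Q = 669 and 0.481P + Q = 431.
Substituting Q = 431 - 0.481P into the first: P(1 - 0.945·0.481) = 669 - 0.945·431.
So P* = 262/0.545 = 480, and then Q* = 431 - 0.481·480 = 200.

P* ≈ 480, Q* ≈ 200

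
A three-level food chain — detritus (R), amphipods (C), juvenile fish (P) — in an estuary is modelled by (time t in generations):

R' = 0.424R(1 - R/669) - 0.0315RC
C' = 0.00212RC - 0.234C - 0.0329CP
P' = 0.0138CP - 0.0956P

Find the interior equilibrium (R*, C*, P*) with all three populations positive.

R* ≈ 325, C* ≈ 6.93, P* ≈ 13.8

From dP/dt = 0: 0.0138C* = 0.0956, so C* = 6.93.
From dR/dt = 0: 0.424(1 - R*/669) = 0.0315·6.93, giving R* = 669·(1 - 0.515) = 325.
From dC/dt = 0: 0.00212·325 - 0.234 = 0.0329P*, so P* = 0.454/0.0329 = 13.8.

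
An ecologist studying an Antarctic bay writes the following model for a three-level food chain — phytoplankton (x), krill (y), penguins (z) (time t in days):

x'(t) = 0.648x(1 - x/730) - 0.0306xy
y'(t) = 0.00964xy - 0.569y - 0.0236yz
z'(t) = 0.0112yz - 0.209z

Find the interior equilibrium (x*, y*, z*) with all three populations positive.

x* ≈ 86.7, y* ≈ 18.7, z* ≈ 11.3

From dz/dt = 0: 0.0112y* = 0.209, so y* = 18.7.
From dx/dt = 0: 0.648(1 - x*/730) = 0.0306·18.7, giving x* = 730·(1 - 0.881) = 86.7.
From dy/dt = 0: 0.00964·86.7 - 0.569 = 0.0236z*, so z* = 0.267/0.0236 = 11.3.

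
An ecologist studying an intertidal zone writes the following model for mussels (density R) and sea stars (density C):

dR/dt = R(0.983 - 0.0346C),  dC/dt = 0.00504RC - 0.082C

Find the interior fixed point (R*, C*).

Set dC/dt = 0 with C > 0: 0.00504R - 0.082 = 0, so R* = 0.082/0.00504 = 16.3.
Set dR/dt = 0 with R > 0: 0.983 - 0.0346C = 0, so C* = 0.983/0.0346 = 28.4.

R* ≈ 16.3, C* ≈ 28.4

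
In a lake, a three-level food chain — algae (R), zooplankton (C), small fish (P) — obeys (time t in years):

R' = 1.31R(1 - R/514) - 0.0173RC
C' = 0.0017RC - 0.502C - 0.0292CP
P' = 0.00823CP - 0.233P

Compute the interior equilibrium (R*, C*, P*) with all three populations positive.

From dP/dt = 0: 0.00823C* = 0.233, so C* = 28.3.
From dR/dt = 0: 1.31(1 - R*/514) = 0.0173·28.3, giving R* = 514·(1 - 0.374) = 322.
From dC/dt = 0: 0.0017·322 - 0.502 = 0.0292P*, so P* = 0.0451/0.0292 = 1.54.

R* ≈ 322, C* ≈ 28.3, P* ≈ 1.54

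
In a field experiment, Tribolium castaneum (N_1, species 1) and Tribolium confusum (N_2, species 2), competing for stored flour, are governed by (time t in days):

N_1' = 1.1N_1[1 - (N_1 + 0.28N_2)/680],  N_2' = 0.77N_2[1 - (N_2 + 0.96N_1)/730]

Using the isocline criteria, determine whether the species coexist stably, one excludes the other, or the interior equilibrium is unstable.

stable coexistence

Compare the nullcline intercepts: K1/α12 = 680/0.28 = 2430 > K2 = 730; K2/α21 = 730/0.96 = 760 > K1 = 680.
Since both inequalities hold, each species can invade when rare, so the interior equilibrium is stable.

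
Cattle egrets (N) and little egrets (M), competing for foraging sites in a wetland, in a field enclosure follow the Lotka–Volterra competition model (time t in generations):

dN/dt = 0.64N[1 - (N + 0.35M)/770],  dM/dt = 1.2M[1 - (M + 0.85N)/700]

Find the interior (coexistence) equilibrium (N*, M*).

Setting both brackets to zero gives the nullclines N + 0.35M = 770 and 0.85N + M = 700.
Substituting M = 700 - 0.85N into the first: N(1 - 0.35·0.85) = 770 - 0.35·700.
So N* = 525/0.703 = 747, and then M* = 700 - 0.85·747 = 64.8.

N* ≈ 747, M* ≈ 64.8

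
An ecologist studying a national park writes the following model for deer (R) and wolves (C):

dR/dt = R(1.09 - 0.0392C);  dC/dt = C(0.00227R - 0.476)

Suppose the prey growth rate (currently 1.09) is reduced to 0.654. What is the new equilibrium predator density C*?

C* ≈ 16.7

At the interior fixed point, setting dR/dt = 0 with R > 0 fixes C* = (prey growth rate)/(RC coefficient) — independent of the other coefficients.
With the change, C* = 0.654/0.0392 = 16.7; it falls from 27.8.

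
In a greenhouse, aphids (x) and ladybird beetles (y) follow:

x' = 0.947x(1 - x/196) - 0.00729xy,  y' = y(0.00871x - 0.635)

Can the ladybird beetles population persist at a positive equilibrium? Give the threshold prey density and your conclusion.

Threshold x = 72.9; K > 72.9, so yes, the predator persists.

The predator equation gives dy/dt > 0 only when x > 0.635/0.00871 = 72.9.
Without the predator, x → K = 196. Since 196 > 72.9, the predator can invade and persist.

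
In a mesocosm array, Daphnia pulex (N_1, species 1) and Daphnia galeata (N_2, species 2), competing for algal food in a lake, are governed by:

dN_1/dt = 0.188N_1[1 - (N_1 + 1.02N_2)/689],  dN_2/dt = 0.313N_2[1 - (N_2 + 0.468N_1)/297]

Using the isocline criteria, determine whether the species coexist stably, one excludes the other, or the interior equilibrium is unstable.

Compare the nullcline intercepts: K1/α12 = 689/1.02 = 675 > K2 = 297; K2/α21 = 297/0.468 = 635 < K1 = 689.
Since the inequalities point opposite ways, species 1 can invade but species 2 cannot.

species 1 excludes species 2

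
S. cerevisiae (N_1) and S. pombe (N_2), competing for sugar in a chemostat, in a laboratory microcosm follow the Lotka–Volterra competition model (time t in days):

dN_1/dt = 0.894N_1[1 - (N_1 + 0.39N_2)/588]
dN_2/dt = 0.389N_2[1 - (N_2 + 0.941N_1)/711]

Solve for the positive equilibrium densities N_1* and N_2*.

Setting both brackets to zero gives the nullclines N_1 + 0.39N_2 = 588 and 0.941N_1 + N_2 = 711.
Substituting N_2 = 711 - 0.941N_1 into the first: N_1(1 - 0.39·0.941) = 588 - 0.39·711.
So N_1* = 311/0.633 = 491, and then N_2* = 711 - 0.941·491 = 249.

N_1* ≈ 491, N_2* ≈ 249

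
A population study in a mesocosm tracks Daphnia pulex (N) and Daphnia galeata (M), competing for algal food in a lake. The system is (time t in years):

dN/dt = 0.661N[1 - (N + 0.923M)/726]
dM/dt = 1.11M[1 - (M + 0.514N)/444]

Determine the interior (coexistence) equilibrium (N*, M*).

N* ≈ 602, M* ≈ 135

Setting both brackets to zero gives the nullclines N + 0.923M = 726 and 0.514N + M = 444.
Substituting M = 444 - 0.514N into the first: N(1 - 0.923·0.514) = 726 - 0.923·444.
So N* = 316/0.526 = 602, and then M* = 444 - 0.514·602 = 135.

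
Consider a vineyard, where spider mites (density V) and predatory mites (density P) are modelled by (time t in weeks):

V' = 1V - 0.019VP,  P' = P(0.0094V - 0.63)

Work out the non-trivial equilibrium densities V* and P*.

V* ≈ 67, P* ≈ 52.6

Set dP/dt = 0 with P > 0: 0.0094V - 0.63 = 0, so V* = 0.63/0.0094 = 67.
Set dV/dt = 0 with V > 0: 1 - 0.019P = 0, so P* = 1/0.019 = 52.6.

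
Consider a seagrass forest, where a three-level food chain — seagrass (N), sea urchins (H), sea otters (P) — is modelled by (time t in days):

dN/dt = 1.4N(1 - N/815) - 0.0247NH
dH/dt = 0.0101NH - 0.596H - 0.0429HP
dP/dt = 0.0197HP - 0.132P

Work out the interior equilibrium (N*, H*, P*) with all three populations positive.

From dP/dt = 0: 0.0197H* = 0.132, so H* = 6.7.
From dN/dt = 0: 1.4(1 - N*/815) = 0.0247·6.7, giving N* = 815·(1 - 0.118) = 719.
From dH/dt = 0: 0.0101·719 - 0.596 = 0.0429P*, so P* = 6.66/0.0429 = 155.

N* ≈ 719, H* ≈ 6.7, P* ≈ 155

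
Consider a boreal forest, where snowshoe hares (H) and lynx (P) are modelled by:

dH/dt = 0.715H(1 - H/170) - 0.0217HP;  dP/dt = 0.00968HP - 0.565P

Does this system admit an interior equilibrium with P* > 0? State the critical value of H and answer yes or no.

The predator equation gives dP/dt > 0 only when H > 0.565/0.00968 = 58.4.
Without the predator, H → K = 170. Since 170 > 58.4, the predator can invade and persist.

Threshold H = 58.4; K > 58.4, so yes, the predator persists.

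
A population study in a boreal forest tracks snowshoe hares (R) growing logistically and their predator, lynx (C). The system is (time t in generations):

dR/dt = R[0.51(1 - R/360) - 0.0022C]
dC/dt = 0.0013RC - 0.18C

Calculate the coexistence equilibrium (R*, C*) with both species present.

From dC/dt = 0 with C > 0: 0.0013R* = 0.18, so R* = 138.
Substitute into dR/dt = 0: 0.51(1 - 138/360) = 0.0022C*.
The bracket is 0.615, giving C* = 0.314/0.0022 = 143.

R* ≈ 138, C* ≈ 143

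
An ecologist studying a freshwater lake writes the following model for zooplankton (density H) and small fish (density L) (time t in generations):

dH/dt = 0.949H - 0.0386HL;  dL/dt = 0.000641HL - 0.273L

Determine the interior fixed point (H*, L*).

Set dL/dt = 0 with L > 0: 0.000641H - 0.273 = 0, so H* = 0.273/0.000641 = 426.
Set dH/dt = 0 with H > 0: 0.949 - 0.0386L = 0, so L* = 0.949/0.0386 = 24.6.

H* ≈ 426, L* ≈ 24.6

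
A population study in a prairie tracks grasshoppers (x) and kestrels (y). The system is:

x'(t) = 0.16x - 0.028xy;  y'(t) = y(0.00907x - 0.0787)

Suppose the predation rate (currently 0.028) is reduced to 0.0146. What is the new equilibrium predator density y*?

y* ≈ 11

At the interior fixed point, setting dx/dt = 0 with x > 0 fixes y* = (prey growth rate)/(xy coefficient) — independent of the other coefficients.
With the change, y* = 0.16/0.0146 = 11; it rises from 5.71.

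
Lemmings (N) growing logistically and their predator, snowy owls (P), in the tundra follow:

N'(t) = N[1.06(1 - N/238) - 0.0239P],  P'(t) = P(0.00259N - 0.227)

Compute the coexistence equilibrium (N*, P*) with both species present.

From dP/dt = 0 with P > 0: 0.00259N* = 0.227, so N* = 87.6.
Substitute into dN/dt = 0: 1.06(1 - 87.6/238) = 0.0239P*.
The bracket is 0.632, giving P* = 0.67/0.0239 = 28.

N* ≈ 87.6, P* ≈ 28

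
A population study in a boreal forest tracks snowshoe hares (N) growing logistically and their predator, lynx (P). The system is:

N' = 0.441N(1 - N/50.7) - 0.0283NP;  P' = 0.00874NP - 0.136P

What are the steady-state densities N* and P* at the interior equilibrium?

N* ≈ 15.6, P* ≈ 10.8

From dP/dt = 0 with P > 0: 0.00874N* = 0.136, so N* = 15.6.
Substitute into dN/dt = 0: 0.441(1 - 15.6/50.7) = 0.0283P*.
The bracket is 0.693, giving P* = 0.306/0.0283 = 10.8.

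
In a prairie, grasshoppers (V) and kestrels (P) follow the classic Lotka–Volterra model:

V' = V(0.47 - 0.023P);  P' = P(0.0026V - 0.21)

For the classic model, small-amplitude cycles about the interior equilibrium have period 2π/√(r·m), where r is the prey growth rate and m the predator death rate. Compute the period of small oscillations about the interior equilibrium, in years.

Here r = 0.47 and m = 0.21, so r·m = 0.0987.
ω = √0.0987 = 0.314 per year, hence T = 2π/ω ≈ 20 years.

T ≈ 20 years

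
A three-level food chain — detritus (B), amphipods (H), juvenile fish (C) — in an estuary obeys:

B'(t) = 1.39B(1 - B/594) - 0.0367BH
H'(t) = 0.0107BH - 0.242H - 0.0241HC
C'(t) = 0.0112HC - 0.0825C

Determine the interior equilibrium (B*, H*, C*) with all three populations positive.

From dC/dt = 0: 0.0112H* = 0.0825, so H* = 7.37.
From dB/dt = 0: 1.39(1 - B*/594) = 0.0367·7.37, giving B* = 594·(1 - 0.194) = 478.
From dH/dt = 0: 0.0107·478 - 0.242 = 0.0241C*, so C* = 4.88/0.0241 = 202.

B* ≈ 478, H* ≈ 7.37, C* ≈ 202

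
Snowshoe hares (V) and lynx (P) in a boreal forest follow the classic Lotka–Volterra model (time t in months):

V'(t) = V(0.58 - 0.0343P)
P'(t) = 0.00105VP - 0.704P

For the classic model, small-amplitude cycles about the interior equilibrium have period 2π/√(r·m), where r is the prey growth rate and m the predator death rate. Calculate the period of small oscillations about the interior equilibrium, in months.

Here r = 0.58 and m = 0.704, so r·m = 0.408.
ω = √0.408 = 0.639 per month, hence T = 2π/ω ≈ 9.83 months.

T ≈ 9.83 months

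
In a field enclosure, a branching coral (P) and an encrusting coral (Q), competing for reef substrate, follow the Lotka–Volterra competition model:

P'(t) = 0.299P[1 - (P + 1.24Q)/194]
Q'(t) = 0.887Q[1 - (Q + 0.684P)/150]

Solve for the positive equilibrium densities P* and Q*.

P* ≈ 52.7, Q* ≈ 114

Setting both brackets to zero gives the nullclines P + 1.24Q = 194 and 0.684P + Q = 150.
Substituting Q = 150 - 0.684P into the first: P(1 - 1.24·0.684) = 194 - 1.24·150.
So P* = 8/0.152 = 52.7, and then Q* = 150 - 0.684·52.7 = 114.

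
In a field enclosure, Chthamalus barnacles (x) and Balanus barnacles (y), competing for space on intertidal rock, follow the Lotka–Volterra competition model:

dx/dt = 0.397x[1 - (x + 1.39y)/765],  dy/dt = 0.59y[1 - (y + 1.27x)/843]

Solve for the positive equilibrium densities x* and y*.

x* ≈ 532, y* ≈ 168

Setting both brackets to zero gives the nullclines x + 1.39y = 765 and 1.27x + y = 843.
Substituting y = 843 - 1.27x into the first: x(1 - 1.39·1.27) = 765 - 1.39·843.
So x* = -407/-0.765 = 532, and then y* = 843 - 1.27·532 = 168.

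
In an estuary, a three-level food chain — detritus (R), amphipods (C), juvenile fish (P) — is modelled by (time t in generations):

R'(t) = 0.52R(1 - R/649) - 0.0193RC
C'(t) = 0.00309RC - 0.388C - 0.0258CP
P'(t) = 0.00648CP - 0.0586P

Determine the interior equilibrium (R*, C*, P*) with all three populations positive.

R* ≈ 431, C* ≈ 9.04, P* ≈ 36.6

From dP/dt = 0: 0.00648C* = 0.0586, so C* = 9.04.
From dR/dt = 0: 0.52(1 - R*/649) = 0.0193·9.04, giving R* = 649·(1 - 0.336) = 431.
From dC/dt = 0: 0.00309·431 - 0.388 = 0.0258P*, so P* = 0.944/0.0258 = 36.6.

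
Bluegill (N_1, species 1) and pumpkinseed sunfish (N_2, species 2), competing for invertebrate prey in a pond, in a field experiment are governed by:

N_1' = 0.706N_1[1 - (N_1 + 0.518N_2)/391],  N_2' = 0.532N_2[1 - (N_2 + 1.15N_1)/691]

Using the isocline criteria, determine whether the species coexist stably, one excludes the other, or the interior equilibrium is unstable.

stable coexistence

Compare the nullcline intercepts: K1/α12 = 391/0.518 = 755 > K2 = 691; K2/α21 = 691/1.15 = 601 > K1 = 391.
Since both inequalities hold, each species can invade when rare, so the interior equilibrium is stable.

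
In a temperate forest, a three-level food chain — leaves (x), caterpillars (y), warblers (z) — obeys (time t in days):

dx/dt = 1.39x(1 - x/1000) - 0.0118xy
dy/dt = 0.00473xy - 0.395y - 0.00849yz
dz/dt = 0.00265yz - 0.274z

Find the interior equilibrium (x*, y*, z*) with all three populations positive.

From dz/dt = 0: 0.00265y* = 0.274, so y* = 103.
From dx/dt = 0: 1.39(1 - x*/1000) = 0.0118·103, giving x* = 1000·(1 - 0.878) = 122.
From dy/dt = 0: 0.00473·122 - 0.395 = 0.00849z*, so z* = 0.183/0.00849 = 21.6.

x* ≈ 122, y* ≈ 103, z* ≈ 21.6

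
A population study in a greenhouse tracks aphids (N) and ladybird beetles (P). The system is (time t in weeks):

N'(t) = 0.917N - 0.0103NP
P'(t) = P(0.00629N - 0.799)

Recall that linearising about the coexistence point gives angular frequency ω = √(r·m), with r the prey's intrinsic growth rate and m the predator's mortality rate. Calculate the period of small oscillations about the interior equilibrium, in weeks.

Here r = 0.917 and m = 0.799, so r·m = 0.733.
ω = √0.733 = 0.856 per week, hence T = 2π/ω ≈ 7.34 weeks.

T ≈ 7.34 weeks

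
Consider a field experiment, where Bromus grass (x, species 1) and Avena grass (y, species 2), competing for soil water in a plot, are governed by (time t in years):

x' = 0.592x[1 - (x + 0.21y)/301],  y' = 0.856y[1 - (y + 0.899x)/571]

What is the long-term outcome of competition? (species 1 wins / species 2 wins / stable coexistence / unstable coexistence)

Compare the nullcline intercepts: K1/α12 = 301/0.21 = 1430 > K2 = 571; K2/α21 = 571/0.899 = 635 > K1 = 301.
Since both inequalities hold, each species can invade when rare, so the interior equilibrium is stable.

stable coexistence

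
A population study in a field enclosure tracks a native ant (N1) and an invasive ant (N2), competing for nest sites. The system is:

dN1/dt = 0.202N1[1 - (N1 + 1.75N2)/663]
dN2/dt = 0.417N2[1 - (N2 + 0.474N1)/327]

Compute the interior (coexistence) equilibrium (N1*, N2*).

N1* ≈ 532, N2* ≈ 74.7

Setting both brackets to zero gives the nullclines N1 + 1.75N2 = 663 and 0.474N1 + N2 = 327.
Substituting N2 = 327 - 0.474N1 into the first: N1(1 - 1.75·0.474) = 663 - 1.75·327.
So N1* = 90.8/0.171 = 532, and then N2* = 327 - 0.474·532 = 74.7.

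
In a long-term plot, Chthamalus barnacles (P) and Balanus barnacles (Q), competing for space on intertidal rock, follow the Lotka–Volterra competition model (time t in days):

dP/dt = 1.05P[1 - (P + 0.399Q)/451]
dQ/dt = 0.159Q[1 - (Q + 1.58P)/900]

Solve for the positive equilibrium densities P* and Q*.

P* ≈ 249, Q* ≈ 507

Setting both brackets to zero gives the nullclines P + 0.399Q = 451 and 1.58P + Q = 900.
Substituting Q = 900 - 1.58P into the first: P(1 - 0.399·1.58) = 451 - 0.399·900.
So P* = 91.9/0.37 = 249, and then Q* = 900 - 1.58·249 = 507.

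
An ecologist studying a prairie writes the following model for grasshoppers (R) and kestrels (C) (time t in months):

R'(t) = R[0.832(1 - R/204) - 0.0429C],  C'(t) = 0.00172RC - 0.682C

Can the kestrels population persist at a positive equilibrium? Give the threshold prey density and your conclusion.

The predator equation gives dC/dt > 0 only when R > 0.682/0.00172 = 397.
Without the predator, R → K = 204. Since 204 < 397, the predator cannot invade.

Threshold R = 397; K < 397, so no, the predator goes extinct.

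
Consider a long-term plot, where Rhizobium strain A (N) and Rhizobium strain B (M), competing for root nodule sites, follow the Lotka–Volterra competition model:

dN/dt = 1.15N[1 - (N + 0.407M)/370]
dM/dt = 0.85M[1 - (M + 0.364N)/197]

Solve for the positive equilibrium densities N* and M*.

Setting both brackets to zero gives the nullclines N + 0.407M = 370 and 0.364N + M = 197.
Substituting M = 197 - 0.364N into the first: N(1 - 0.407·0.364) = 370 - 0.407·197.
So N* = 290/0.852 = 340, and then M* = 197 - 0.364·340 = 73.2.

N* ≈ 340, M* ≈ 73.2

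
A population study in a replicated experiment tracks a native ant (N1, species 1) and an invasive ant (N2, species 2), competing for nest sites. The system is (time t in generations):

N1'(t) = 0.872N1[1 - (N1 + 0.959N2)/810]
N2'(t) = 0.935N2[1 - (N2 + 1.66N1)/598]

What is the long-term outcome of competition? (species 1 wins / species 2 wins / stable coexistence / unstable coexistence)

species 1 excludes species 2

Compare the nullcline intercepts: K1/α12 = 810/0.959 = 845 > K2 = 598; K2/α21 = 598/1.66 = 360 < K1 = 810.
Since the inequalities point opposite ways, species 1 can invade but species 2 cannot.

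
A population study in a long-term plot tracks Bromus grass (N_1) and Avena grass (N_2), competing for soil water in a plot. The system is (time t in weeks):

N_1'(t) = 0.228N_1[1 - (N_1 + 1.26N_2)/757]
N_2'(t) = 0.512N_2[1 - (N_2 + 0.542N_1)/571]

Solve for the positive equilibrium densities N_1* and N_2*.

N_1* ≈ 118, N_2* ≈ 507

Setting both brackets to zero gives the nullclines N_1 + 1.26N_2 = 757 and 0.542N_1 + N_2 = 571.
Substituting N_2 = 571 - 0.542N_1 into the first: N_1(1 - 1.26·0.542) = 757 - 1.26·571.
So N_1* = 37.5/0.317 = 118, and then N_2* = 571 - 0.542·118 = 507.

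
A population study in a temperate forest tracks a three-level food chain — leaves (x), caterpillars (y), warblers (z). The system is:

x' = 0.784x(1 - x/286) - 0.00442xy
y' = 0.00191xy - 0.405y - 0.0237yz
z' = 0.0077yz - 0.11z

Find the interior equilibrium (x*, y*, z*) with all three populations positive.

x* ≈ 263, y* ≈ 14.3, z* ≈ 4.1

From dz/dt = 0: 0.0077y* = 0.11, so y* = 14.3.
From dx/dt = 0: 0.784(1 - x*/286) = 0.00442·14.3, giving x* = 286·(1 - 0.0805) = 263.
From dy/dt = 0: 0.00191·263 - 0.405 = 0.0237z*, so z* = 0.0973/0.0237 = 4.1.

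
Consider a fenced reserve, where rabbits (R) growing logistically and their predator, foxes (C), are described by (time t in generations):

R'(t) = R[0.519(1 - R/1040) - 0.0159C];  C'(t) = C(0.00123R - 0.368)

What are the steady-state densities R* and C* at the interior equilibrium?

From dC/dt = 0 with C > 0: 0.00123R* = 0.368, so R* = 299.
Substitute into dR/dt = 0: 0.519(1 - 299/1040) = 0.0159C*.
The bracket is 0.712, giving C* = 0.37/0.0159 = 23.3.

R* ≈ 299, C* ≈ 23.3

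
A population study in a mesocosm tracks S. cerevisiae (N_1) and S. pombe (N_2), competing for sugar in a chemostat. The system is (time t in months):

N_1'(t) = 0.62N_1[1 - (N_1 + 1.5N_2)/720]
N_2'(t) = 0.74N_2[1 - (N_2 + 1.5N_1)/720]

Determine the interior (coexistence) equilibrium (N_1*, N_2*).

Setting both brackets to zero gives the nullclines N_1 + 1.5N_2 = 720 and 1.5N_1 + N_2 = 720.
Substituting N_2 = 720 - 1.5N_1 into the first: N_1(1 - 1.5·1.5) = 720 - 1.5·720.
So N_1* = -360/-1.25 = 288, and then N_2* = 720 - 1.5·288 = 288.

N_1* ≈ 288, N_2* ≈ 288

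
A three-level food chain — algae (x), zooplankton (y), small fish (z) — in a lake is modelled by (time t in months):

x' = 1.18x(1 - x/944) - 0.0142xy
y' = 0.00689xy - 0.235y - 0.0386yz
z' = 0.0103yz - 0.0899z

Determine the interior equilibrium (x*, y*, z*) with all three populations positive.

x* ≈ 845, y* ≈ 8.73, z* ≈ 145

From dz/dt = 0: 0.0103y* = 0.0899, so y* = 8.73.
From dx/dt = 0: 1.18(1 - x*/944) = 0.0142·8.73, giving x* = 944·(1 - 0.105) = 845.
From dy/dt = 0: 0.00689·845 - 0.235 = 0.0386z*, so z* = 5.59/0.0386 = 145.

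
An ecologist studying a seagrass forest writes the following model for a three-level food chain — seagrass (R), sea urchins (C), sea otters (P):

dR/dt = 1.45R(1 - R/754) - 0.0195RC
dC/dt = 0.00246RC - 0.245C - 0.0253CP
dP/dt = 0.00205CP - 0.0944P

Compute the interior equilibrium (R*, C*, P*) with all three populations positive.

R* ≈ 287, C* ≈ 46, P* ≈ 18.2

From dP/dt = 0: 0.00205C* = 0.0944, so C* = 46.
From dR/dt = 0: 1.45(1 - R*/754) = 0.0195·46, giving R* = 754·(1 - 0.619) = 287.
From dC/dt = 0: 0.00246·287 - 0.245 = 0.0253P*, so P* = 0.461/0.0253 = 18.2.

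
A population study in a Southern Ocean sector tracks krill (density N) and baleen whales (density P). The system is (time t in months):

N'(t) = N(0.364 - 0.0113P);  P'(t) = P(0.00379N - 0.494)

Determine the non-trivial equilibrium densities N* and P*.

N* ≈ 130, P* ≈ 32.2

Set dP/dt = 0 with P > 0: 0.00379N - 0.494 = 0, so N* = 0.494/0.00379 = 130.
Set dN/dt = 0 with N > 0: 0.364 - 0.0113P = 0, so P* = 0.364/0.0113 = 32.2.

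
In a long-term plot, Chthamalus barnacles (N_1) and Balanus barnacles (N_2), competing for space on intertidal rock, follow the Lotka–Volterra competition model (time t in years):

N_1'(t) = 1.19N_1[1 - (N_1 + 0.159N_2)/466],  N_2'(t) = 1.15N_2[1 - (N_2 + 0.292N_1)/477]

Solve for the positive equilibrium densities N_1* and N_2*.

N_1* ≈ 409, N_2* ≈ 358

Setting both brackets to zero gives the nullclines N_1 + 0.159N_2 = 466 and 0.292N_1 + N_2 = 477.
Substituting N_2 = 477 - 0.292N_1 into the first: N_1(1 - 0.159·0.292) = 466 - 0.159·477.
So N_1* = 390/0.954 = 409, and then N_2* = 477 - 0.292·409 = 358.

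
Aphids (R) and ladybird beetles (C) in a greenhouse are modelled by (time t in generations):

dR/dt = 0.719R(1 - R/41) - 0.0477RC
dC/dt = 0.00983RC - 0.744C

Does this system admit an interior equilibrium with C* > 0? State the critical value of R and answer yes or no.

The predator equation gives dC/dt > 0 only when R > 0.744/0.00983 = 75.7.
Without the predator, R → K = 41. Since 41 < 75.7, the predator cannot invade.

Threshold R = 75.7; K < 75.7, so no, the predator goes extinct.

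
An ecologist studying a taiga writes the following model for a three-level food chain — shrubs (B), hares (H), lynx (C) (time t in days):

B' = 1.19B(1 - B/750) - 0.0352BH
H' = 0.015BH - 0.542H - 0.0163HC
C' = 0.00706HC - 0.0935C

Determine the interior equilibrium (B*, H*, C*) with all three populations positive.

From dC/dt = 0: 0.00706H* = 0.0935, so H* = 13.2.
From dB/dt = 0: 1.19(1 - B*/750) = 0.0352·13.2, giving B* = 750·(1 - 0.392) = 456.
From dH/dt = 0: 0.015·456 - 0.542 = 0.0163C*, so C* = 6.3/0.0163 = 387.

B* ≈ 456, H* ≈ 13.2, C* ≈ 387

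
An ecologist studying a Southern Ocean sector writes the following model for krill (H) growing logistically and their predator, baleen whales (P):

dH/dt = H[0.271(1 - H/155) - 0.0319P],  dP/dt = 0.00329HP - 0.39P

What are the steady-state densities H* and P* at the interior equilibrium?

H* ≈ 119, P* ≈ 2

From dP/dt = 0 with P > 0: 0.00329H* = 0.39, so H* = 119.
Substitute into dH/dt = 0: 0.271(1 - 119/155) = 0.0319P*.
The bracket is 0.235, giving P* = 0.0637/0.0319 = 2.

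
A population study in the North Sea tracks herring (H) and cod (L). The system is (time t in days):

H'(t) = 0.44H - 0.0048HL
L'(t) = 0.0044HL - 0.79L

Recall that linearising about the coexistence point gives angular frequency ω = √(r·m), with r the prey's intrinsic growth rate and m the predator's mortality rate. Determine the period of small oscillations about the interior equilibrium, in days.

Here r = 0.44 and m = 0.79, so r·m = 0.348.
ω = √0.348 = 0.59 per day, hence T = 2π/ω ≈ 10.7 days.

T ≈ 10.7 days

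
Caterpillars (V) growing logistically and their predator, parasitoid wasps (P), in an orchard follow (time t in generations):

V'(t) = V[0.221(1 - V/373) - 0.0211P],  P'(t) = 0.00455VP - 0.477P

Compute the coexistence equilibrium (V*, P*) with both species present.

V* ≈ 105, P* ≈ 7.53

From dP/dt = 0 with P > 0: 0.00455V* = 0.477, so V* = 105.
Substitute into dV/dt = 0: 0.221(1 - 105/373) = 0.0211P*.
The bracket is 0.719, giving P* = 0.159/0.0211 = 7.53.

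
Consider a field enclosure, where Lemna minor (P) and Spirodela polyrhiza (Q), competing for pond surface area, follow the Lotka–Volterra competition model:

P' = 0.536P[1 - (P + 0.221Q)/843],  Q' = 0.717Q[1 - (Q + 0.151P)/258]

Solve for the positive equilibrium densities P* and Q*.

Setting both brackets to zero gives the nullclines P + 0.221Q = 843 and 0.151P + Q = 258.
Substituting Q = 258 - 0.151P into the first: P(1 - 0.221·0.151) = 843 - 0.221·258.
So P* = 786/0.967 = 813, and then Q* = 258 - 0.151·813 = 135.

P* ≈ 813, Q* ≈ 135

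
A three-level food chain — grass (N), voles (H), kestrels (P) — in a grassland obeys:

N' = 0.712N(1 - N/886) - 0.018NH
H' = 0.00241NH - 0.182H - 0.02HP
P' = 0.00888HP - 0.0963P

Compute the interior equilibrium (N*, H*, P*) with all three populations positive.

From dP/dt = 0: 0.00888H* = 0.0963, so H* = 10.8.
From dN/dt = 0: 0.712(1 - N*/886) = 0.018·10.8, giving N* = 886·(1 - 0.274) = 643.
From dH/dt = 0: 0.00241·643 - 0.182 = 0.02P*, so P* = 1.37/0.02 = 68.4.

N* ≈ 643, H* ≈ 10.8, P* ≈ 68.4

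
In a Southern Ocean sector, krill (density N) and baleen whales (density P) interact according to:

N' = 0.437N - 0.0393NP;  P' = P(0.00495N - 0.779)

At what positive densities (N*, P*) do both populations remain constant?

N* ≈ 157, P* ≈ 11.1

Set dP/dt = 0 with P > 0: 0.00495N - 0.779 = 0, so N* = 0.779/0.00495 = 157.
Set dN/dt = 0 with N > 0: 0.437 - 0.0393P = 0, so P* = 0.437/0.0393 = 11.1.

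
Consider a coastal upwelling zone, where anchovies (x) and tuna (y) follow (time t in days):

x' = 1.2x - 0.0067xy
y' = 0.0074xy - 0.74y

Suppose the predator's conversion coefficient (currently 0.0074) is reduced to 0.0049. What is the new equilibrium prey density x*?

At the interior fixed point, setting dy/dt = 0 with y > 0 fixes x* = (predator death rate)/(xy coefficient) — independent of the other coefficients.
With the change, x* = 0.74/0.0049 = 151; it rises from 100.

x* ≈ 151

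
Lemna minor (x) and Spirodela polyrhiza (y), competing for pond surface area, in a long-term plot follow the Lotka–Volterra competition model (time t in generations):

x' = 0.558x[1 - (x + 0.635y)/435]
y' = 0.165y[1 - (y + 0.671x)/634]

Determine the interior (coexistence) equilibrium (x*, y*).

x* ≈ 56.5, y* ≈ 596

Setting both brackets to zero gives the nullclines x + 0.635y = 435 and 0.671x + y = 634.
Substituting y = 634 - 0.671x into the first: x(1 - 0.635·0.671) = 435 - 0.635·634.
So x* = 32.4/0.574 = 56.5, and then y* = 634 - 0.671·56.5 = 596.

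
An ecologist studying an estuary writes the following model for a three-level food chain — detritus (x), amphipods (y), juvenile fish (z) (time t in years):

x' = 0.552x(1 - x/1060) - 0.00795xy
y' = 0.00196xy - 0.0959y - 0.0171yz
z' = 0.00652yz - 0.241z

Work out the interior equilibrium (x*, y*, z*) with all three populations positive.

From dz/dt = 0: 0.00652y* = 0.241, so y* = 37.
From dx/dt = 0: 0.552(1 - x*/1060) = 0.00795·37, giving x* = 1060·(1 - 0.532) = 496.
From dy/dt = 0: 0.00196·496 - 0.0959 = 0.0171z*, so z* = 0.876/0.0171 = 51.2.

x* ≈ 496, y* ≈ 37, z* ≈ 51.2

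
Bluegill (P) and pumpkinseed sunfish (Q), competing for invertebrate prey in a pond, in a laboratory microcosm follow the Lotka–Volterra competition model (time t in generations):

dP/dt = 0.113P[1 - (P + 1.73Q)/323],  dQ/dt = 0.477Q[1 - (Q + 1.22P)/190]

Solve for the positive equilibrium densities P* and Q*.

Setting both brackets to zero gives the nullclines P + 1.73Q = 323 and 1.22P + Q = 190.
Substituting Q = 190 - 1.22P into the first: P(1 - 1.73·1.22) = 323 - 1.73·190.
So P* = -5.7/-1.11 = 5.13, and then Q* = 190 - 1.22·5.13 = 184.

P* ≈ 5.13, Q* ≈ 184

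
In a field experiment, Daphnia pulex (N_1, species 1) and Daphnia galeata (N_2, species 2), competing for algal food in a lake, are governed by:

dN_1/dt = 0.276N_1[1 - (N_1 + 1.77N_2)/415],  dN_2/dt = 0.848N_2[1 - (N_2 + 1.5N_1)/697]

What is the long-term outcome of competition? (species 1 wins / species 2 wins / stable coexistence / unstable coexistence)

species 2 excludes species 1

Compare the nullcline intercepts: K1/α12 = 415/1.77 = 234 < K2 = 697; K2/α21 = 697/1.5 = 465 > K1 = 415.
Since the inequalities point opposite ways, species 2 can invade but species 1 cannot.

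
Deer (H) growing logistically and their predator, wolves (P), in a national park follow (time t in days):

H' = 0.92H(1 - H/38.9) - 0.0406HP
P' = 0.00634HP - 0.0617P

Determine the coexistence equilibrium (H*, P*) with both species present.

H* ≈ 9.73, P* ≈ 17

From dP/dt = 0 with P > 0: 0.00634H* = 0.0617, so H* = 9.73.
Substitute into dH/dt = 0: 0.92(1 - 9.73/38.9) = 0.0406P*.
The bracket is 0.75, giving P* = 0.69/0.0406 = 17.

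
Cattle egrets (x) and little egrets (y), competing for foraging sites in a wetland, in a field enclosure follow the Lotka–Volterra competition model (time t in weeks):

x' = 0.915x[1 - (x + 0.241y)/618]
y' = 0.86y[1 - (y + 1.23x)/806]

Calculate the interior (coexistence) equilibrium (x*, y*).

x* ≈ 602, y* ≈ 65.2

Setting both brackets to zero gives the nullclines x + 0.241y = 618 and 1.23x + y = 806.
Substituting y = 806 - 1.23x into the first: x(1 - 0.241·1.23) = 618 - 0.241·806.
So x* = 424/0.704 = 602, and then y* = 806 - 1.23·602 = 65.2.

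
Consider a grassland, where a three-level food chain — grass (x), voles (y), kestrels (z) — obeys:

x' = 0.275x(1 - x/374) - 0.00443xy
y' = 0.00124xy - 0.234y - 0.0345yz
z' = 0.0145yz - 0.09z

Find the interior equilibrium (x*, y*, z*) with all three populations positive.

x* ≈ 337, y* ≈ 6.21, z* ≈ 5.32

From dz/dt = 0: 0.0145y* = 0.09, so y* = 6.21.
From dx/dt = 0: 0.275(1 - x*/374) = 0.00443·6.21, giving x* = 374·(1 - 0.1) = 337.
From dy/dt = 0: 0.00124·337 - 0.234 = 0.0345z*, so z* = 0.183/0.0345 = 5.32.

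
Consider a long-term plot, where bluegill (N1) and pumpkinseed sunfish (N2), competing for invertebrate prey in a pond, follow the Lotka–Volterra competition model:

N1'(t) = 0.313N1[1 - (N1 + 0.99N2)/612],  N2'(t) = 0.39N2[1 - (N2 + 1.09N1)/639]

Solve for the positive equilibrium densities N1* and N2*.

N1* ≈ 261, N2* ≈ 355

Setting both brackets to zero gives the nullclines N1 + 0.99N2 = 612 and 1.09N1 + N2 = 639.
Substituting N2 = 639 - 1.09N1 into the first: N1(1 - 0.99·1.09) = 612 - 0.99·639.
So N1* = -20.6/-0.0791 = 261, and then N2* = 639 - 1.09·261 = 355.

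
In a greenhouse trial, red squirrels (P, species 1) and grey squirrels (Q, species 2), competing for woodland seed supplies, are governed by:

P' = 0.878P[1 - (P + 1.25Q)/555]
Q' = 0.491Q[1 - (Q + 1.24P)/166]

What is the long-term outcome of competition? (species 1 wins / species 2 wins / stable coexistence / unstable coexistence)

Compare the nullcline intercepts: K1/α12 = 555/1.25 = 444 > K2 = 166; K2/α21 = 166/1.24 = 134 < K1 = 555.
Since the inequalities point opposite ways, species 1 can invade but species 2 cannot.

species 1 excludes species 2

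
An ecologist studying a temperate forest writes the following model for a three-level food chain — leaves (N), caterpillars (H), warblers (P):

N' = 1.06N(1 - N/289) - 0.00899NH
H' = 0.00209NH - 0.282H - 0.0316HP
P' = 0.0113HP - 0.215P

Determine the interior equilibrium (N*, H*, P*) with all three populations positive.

N* ≈ 242, H* ≈ 19, P* ≈ 7.11

From dP/dt = 0: 0.0113H* = 0.215, so H* = 19.
From dN/dt = 0: 1.06(1 - N*/289) = 0.00899·19, giving N* = 289·(1 - 0.161) = 242.
From dH/dt = 0: 0.00209·242 - 0.282 = 0.0316P*, so P* = 0.225/0.0316 = 7.11.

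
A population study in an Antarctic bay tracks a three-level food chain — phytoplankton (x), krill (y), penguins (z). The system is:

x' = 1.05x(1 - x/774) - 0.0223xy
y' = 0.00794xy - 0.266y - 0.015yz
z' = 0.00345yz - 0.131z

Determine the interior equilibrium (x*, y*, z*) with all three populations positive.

From dz/dt = 0: 0.00345y* = 0.131, so y* = 38.
From dx/dt = 0: 1.05(1 - x*/774) = 0.0223·38, giving x* = 774·(1 - 0.806) = 150.
From dy/dt = 0: 0.00794·150 - 0.266 = 0.015z*, so z* = 0.924/0.015 = 61.6.

x* ≈ 150, y* ≈ 38, z* ≈ 61.6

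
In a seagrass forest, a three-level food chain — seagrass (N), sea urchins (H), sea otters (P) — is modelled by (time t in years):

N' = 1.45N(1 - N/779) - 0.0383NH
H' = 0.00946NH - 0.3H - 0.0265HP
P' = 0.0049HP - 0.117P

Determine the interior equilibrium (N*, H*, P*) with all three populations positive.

From dP/dt = 0: 0.0049H* = 0.117, so H* = 23.9.
From dN/dt = 0: 1.45(1 - N*/779) = 0.0383·23.9, giving N* = 779·(1 - 0.631) = 288.
From dH/dt = 0: 0.00946·288 - 0.3 = 0.0265P*, so P* = 2.42/0.0265 = 91.4.

N* ≈ 288, H* ≈ 23.9, P* ≈ 91.4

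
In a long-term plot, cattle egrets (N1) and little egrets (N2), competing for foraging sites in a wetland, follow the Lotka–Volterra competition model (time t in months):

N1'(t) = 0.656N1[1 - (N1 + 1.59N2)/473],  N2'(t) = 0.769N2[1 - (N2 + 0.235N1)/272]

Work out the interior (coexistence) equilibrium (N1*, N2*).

N1* ≈ 64.7, N2* ≈ 257

Setting both brackets to zero gives the nullclines N1 + 1.59N2 = 473 and 0.235N1 + N2 = 272.
Substituting N2 = 272 - 0.235N1 into the first: N1(1 - 1.59·0.235) = 473 - 1.59·272.
So N1* = 40.5/0.626 = 64.7, and then N2* = 272 - 0.235·64.7 = 257.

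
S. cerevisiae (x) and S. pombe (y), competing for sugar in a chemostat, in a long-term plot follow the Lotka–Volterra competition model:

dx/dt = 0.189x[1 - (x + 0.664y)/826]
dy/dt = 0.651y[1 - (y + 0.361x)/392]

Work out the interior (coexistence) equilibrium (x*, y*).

x* ≈ 744, y* ≈ 123

Setting both brackets to zero gives the nullclines x + 0.664y = 826 and 0.361x + y = 392.
Substituting y = 392 - 0.361x into the first: x(1 - 0.664·0.361) = 826 - 0.664·392.
So x* = 566/0.76 = 744, and then y* = 392 - 0.361·744 = 123.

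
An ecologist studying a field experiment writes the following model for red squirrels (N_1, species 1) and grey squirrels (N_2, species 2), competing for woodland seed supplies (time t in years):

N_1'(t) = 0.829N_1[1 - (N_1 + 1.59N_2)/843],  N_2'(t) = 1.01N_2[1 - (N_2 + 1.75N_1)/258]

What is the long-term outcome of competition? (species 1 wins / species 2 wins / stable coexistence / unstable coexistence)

Compare the nullcline intercepts: K1/α12 = 843/1.59 = 530 > K2 = 258; K2/α21 = 258/1.75 = 147 < K1 = 843.
Since the inequalities point opposite ways, species 1 can invade but species 2 cannot.

species 1 excludes species 2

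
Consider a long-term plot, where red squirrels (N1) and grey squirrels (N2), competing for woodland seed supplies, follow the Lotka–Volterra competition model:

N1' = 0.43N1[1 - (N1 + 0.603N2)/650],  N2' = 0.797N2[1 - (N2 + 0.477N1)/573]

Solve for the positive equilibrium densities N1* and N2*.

Setting both brackets to zero gives the nullclines N1 + 0.603N2 = 650 and 0.477N1 + N2 = 573.
Substituting N2 = 573 - 0.477N1 into the first: N1(1 - 0.603·0.477) = 650 - 0.603·573.
So N1* = 304/0.712 = 427, and then N2* = 573 - 0.477·427 = 369.

N1* ≈ 427, N2* ≈ 369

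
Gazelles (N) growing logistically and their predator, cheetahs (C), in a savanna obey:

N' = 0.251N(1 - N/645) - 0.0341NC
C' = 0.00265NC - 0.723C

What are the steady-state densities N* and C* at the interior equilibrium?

From dC/dt = 0 with C > 0: 0.00265N* = 0.723, so N* = 273.
Substitute into dN/dt = 0: 0.251(1 - 273/645) = 0.0341C*.
The bracket is 0.577, giving C* = 0.145/0.0341 = 4.25.

N* ≈ 273, C* ≈ 4.25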